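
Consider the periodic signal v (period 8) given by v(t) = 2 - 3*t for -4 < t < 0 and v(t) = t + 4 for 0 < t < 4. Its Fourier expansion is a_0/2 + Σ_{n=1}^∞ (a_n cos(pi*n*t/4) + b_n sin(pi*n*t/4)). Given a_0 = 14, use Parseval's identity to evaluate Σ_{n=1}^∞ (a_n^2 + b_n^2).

46/3

Parseval: a_0^2/2 + Σ_{n≥1} (a_n^2+b_n^2) = 1/4 ∫_{-4}^{4} v(t)^2 dt = 340/3.
Subtract a_0^2/2 = 98: Σ (a_n^2+b_n^2) = 46/3.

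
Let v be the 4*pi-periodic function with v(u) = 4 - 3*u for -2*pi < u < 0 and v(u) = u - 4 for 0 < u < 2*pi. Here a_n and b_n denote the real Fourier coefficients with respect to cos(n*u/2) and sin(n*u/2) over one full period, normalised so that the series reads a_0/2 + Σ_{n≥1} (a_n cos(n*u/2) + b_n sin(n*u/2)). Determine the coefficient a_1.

a_1 = (1/(2*pi)) ∫_{-2*pi}^{2*pi} v(u) cos(u/2) du.
Split the integral at the breakpoints.
Integrating by parts (boundary term plus one more integral), an antiderivative of (4 - 3*u) cos(u/2) is -6*u*sin(u/2) + 8*sin(u/2) - 12*cos(u/2); evaluating from -2*pi to 0: ∫_{-2*pi}^{0} (4 - 3*u) cos(u/2) du = (-12) - (12) = -24.
Integrating by parts (boundary term plus one more integral), an antiderivative of (u - 4) cos(u/2) is 2*u*sin(u/2) - 8*sin(u/2) + 4*cos(u/2); evaluating from 0 to 2*pi: ∫_{0}^{2*pi} (u - 4) cos(u/2) du = (-4) - (4) = -8.
Summing the pieces and multiplying by (1/(2*pi)) gives a_1 = -16/pi.

-16/pi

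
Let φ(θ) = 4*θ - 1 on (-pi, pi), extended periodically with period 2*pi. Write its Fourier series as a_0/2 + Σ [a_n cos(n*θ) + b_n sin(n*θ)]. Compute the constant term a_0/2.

a_0 = 1/pi ∫_{-pi}^{pi} φ(θ) dθ = 1/pi · (-2*pi) = -2.
So the constant term a_0/2 = -1.

-1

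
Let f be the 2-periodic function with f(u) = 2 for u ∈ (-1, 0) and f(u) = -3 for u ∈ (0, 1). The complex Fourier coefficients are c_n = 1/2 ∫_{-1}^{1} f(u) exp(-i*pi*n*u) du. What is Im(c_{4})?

0

Since f is real-valued, Im(c_{4}) = -1/2 ∫_{-1}^{1} f(u) sin(4*pi*u) du = -b_{4}/2.
Split the integral at the breakpoints.
Directly, an antiderivative of (2) sin(4*pi*u) is -cos(4*pi*u)/(2*pi); evaluating from -1 to 0: ∫_{-1}^{0} (2) sin(4*pi*u) du = (-1/(2*pi)) - (-1/(2*pi)) = 0.
Directly, an antiderivative of (-3) sin(4*pi*u) is 3*cos(4*pi*u)/(4*pi); evaluating from 0 to 1: ∫_{0}^{1} (-3) sin(4*pi*u) du = (3/(4*pi)) - (3/(4*pi)) = 0.
So ∫_{-1}^{1} f(u) sin(4*pi*u) du = 0.
Hence Im(c_{4}) = (-1/2)·(0) = 0.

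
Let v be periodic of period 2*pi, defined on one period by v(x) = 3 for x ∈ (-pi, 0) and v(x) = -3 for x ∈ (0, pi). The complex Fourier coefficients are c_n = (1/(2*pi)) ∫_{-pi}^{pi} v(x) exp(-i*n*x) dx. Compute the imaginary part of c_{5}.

Since v is real-valued, Im(c_{5}) = -(1/(2*pi)) ∫_{-pi}^{pi} v(x) sin(5*x) dx = -b_{5}/2.
v is odd and sin(5*x) is odd, so the integrand is even: ∫_{-pi}^{pi} v(x) sin(5*x) dx = 2∫_0^{pi} v(x) sin(5*x) dx.
Directly, an antiderivative of (-3) sin(5*x) is 3*cos(5*x)/5; evaluating from 0 to pi: ∫_{0}^{pi} (-3) sin(5*x) dx = (-3/5) - (3/5) = -6/5.
So ∫_{-pi}^{pi} v(x) sin(5*x) dx = -12/5.
Hence Im(c_{5}) = (-1/(2*pi))·(-12/5) = 6/(5*pi).

6/(5*pi)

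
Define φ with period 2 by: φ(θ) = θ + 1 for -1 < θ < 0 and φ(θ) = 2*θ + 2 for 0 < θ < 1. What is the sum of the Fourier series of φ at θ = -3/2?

θ = -3/2 differs from θ = 1/2 by -1 full period(s), and the series is 2-periodic.
φ is continuous at θ = 1/2 with value 3, so the series converges to 3 there.

3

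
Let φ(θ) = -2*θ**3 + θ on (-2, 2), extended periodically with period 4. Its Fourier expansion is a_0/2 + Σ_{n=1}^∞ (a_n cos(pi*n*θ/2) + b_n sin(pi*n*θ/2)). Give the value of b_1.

-28/pi + 192/pi**3

b_1 = 1/2 ∫_{-2}^{2} φ(θ) sin(pi*θ/2) dθ.
φ is odd and sin(pi*θ/2) is odd, so the integrand is even and b_1 = ∫_0^{2} φ(θ) sin(pi*θ/2) dθ.
Integrating by parts three times (tabular method), an antiderivative of (-2*θ**3 + θ) sin(pi*θ/2) is 4*θ**3*cos(pi*θ/2)/pi - 24*θ**2*sin(pi*θ/2)/pi**2 - 96*θ*cos(pi*θ/2)/pi**3 - 2*θ*cos(pi*θ/2)/pi + 4*sin(pi*θ/2)/pi**2 + 192*sin(pi*θ/2)/pi**4; evaluating from 0 to 2: ∫_{0}^{2} (-2*θ**3 + θ) sin(pi*θ/2) dθ = (-28/pi + 192/pi**3) - (0) = -28/pi + 192/pi**3.
Hence b_1 = -28/pi + 192/pi**3.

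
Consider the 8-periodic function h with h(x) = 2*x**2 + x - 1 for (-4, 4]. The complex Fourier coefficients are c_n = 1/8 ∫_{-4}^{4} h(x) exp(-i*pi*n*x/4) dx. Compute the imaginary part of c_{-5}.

Since h is real-valued, Im(c_{-5}) = -1/8 ∫_{-4}^{4} h(x) sin(-5*pi*x/4) dx = b_{5}/2.
Integrating by parts twice (tabular method), an antiderivative of (2*x**2 + x - 1) sin(-5*pi*x/4) is 8*x**2*cos(5*pi*x/4)/(5*pi) - 64*x*sin(5*pi*x/4)/(25*pi**2) + 4*x*cos(5*pi*x/4)/(5*pi) - 16*sin(5*pi*x/4)/(25*pi**2) - 4*cos(5*pi*x/4)/(5*pi) - 256*cos(5*pi*x/4)/(125*pi**3); evaluating from -4 to 4: ∫_{-4}^{4} (2*x**2 + x - 1) sin(-5*pi*x/4) dx = (-28/pi + 256/(125*pi**3)) - (4*(64 - 675*pi**2)/(125*pi**3)) = -32/(5*pi).
Hence Im(c_{-5}) = (-1/8)·(-32/(5*pi)) = 4/(5*pi).

4/(5*pi)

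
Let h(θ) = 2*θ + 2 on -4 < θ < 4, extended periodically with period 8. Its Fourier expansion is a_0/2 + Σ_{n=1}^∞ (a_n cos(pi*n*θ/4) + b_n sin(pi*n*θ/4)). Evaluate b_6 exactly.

-8/(3*pi)

b_6 = 1/4 ∫_{-4}^{4} h(θ) sin(3*pi*θ/2) dθ.
Integrating by parts (boundary term plus one more integral), an antiderivative of (2*θ + 2) sin(3*pi*θ/2) is -4*θ*cos(3*pi*θ/2)/(3*pi) + 8*sin(3*pi*θ/2)/(9*pi**2) - 4*cos(3*pi*θ/2)/(3*pi); evaluating from -4 to 4: ∫_{-4}^{4} (2*θ + 2) sin(3*pi*θ/2) dθ = (-20/(3*pi)) - (4/pi) = -32/(3*pi).
Hence b_6 = (1/4)·(-32/(3*pi)) = -8/(3*pi).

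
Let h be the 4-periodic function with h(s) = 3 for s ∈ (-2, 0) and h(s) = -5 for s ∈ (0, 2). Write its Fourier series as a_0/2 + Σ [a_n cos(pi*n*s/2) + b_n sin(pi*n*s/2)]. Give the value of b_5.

-16/(5*pi)

b_5 = 1/2 ∫_{-2}^{2} h(s) sin(5*pi*s/2) ds.
Split the integral at the breakpoints.
Directly, an antiderivative of (3) sin(5*pi*s/2) is -6*cos(5*pi*s/2)/(5*pi); evaluating from -2 to 0: ∫_{-2}^{0} (3) sin(5*pi*s/2) ds = (-6/(5*pi)) - (6/(5*pi)) = -12/(5*pi).
Directly, an antiderivative of (-5) sin(5*pi*s/2) is 2*cos(5*pi*s/2)/pi; evaluating from 0 to 2: ∫_{0}^{2} (-5) sin(5*pi*s/2) ds = (-2/pi) - (2/pi) = -4/pi.
Summing the pieces and multiplying by (1/2) gives b_5 = -16/(5*pi).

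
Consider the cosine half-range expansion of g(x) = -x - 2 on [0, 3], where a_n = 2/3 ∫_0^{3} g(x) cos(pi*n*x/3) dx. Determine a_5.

a_5 = 2/3 ∫_0^{3} (-x - 2) cos(5*pi*x/3) dx.
Integrating by parts (boundary term plus one more integral), an antiderivative of (-x - 2) cos(5*pi*x/3) is -3*x*sin(5*pi*x/3)/(5*pi) - 6*sin(5*pi*x/3)/(5*pi) - 9*cos(5*pi*x/3)/(25*pi**2); evaluating from 0 to 3: ∫_{0}^{3} (-x - 2) cos(5*pi*x/3) dx = (9/(25*pi**2)) - (-9/(25*pi**2)) = 18/(25*pi**2).
Hence a_5 = (2/3)·(18/(25*pi**2)) = 12/(25*pi**2).

12/(25*pi**2)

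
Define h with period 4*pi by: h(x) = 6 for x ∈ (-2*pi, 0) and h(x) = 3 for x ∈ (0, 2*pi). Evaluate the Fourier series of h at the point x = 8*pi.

9/2

x = 8*pi differs from x = 0 by 2 full period(s), and the series is 4*pi-periodic.
At x = 0 the one-sided limits are h(0^-) = 6 and h(0^+) = 3.
By Dirichlet's theorem the series converges to their average, [(6) + (3)]/2 = 9/2.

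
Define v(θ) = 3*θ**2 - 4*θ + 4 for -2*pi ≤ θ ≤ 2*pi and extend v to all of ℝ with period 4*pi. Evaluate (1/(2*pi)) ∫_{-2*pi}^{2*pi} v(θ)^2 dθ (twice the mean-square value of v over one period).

(1/(2*pi)) ∫_{-2*pi}^{2*pi} v(θ)^2 dθ = (1/(2*pi)) · (64*pi*(15 + 50*pi**2 + 27*pi**4)/15) = 32 + 320*pi**2/3 + 288*pi**4/5.

32 + 320*pi**2/3 + 288*pi**4/5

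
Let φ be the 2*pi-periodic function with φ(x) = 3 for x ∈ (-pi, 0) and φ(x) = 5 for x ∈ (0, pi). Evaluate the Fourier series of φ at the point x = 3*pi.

4

x = 3*pi differs from x = pi by 1 full period(s), and the series is 2*pi-periodic.
At x = pi the one-sided limits are φ(pi^-) = 5 and φ(pi^+) = 3.
By Dirichlet's theorem the series converges to their average, [(5) + (3)]/2 = 4.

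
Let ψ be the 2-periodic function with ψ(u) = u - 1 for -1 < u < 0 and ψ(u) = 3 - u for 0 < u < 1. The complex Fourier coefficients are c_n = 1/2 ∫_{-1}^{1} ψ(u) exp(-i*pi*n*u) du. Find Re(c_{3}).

2/(9*pi**2)

Since ψ is real-valued, Re(c_{3}) = 1/2 ∫_{-1}^{1} ψ(u) cos(3*pi*u) du = a_{3}/2.
Split the integral at the breakpoints.
Integrating by parts (boundary term plus one more integral), an antiderivative of (u - 1) cos(3*pi*u) is u*sin(3*pi*u)/(3*pi) - sin(3*pi*u)/(3*pi) + cos(3*pi*u)/(9*pi**2); evaluating from -1 to 0: ∫_{-1}^{0} (u - 1) cos(3*pi*u) du = (1/(9*pi**2)) - (-1/(9*pi**2)) = 2/(9*pi**2).
Integrating by parts (boundary term plus one more integral), an antiderivative of (3 - u) cos(3*pi*u) is -u*sin(3*pi*u)/(3*pi) + sin(3*pi*u)/pi - cos(3*pi*u)/(9*pi**2); evaluating from 0 to 1: ∫_{0}^{1} (3 - u) cos(3*pi*u) du = (1/(9*pi**2)) - (-1/(9*pi**2)) = 2/(9*pi**2).
So ∫_{-1}^{1} ψ(u) cos(3*pi*u) du = 4/(9*pi**2).
Hence Re(c_{3}) = (1/2)·(4/(9*pi**2)) = 2/(9*pi**2).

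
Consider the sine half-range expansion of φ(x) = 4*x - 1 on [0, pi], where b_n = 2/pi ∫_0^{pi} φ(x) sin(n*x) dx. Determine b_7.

4*(-1 + 2*pi)/(7*pi)

b_7 = 2/pi ∫_0^{pi} (4*x - 1) sin(7*x) dx.
Integrating by parts (boundary term plus one more integral), an antiderivative of (4*x - 1) sin(7*x) is -4*x*cos(7*x)/7 + 4*sin(7*x)/49 + cos(7*x)/7; evaluating from 0 to pi: ∫_{0}^{pi} (4*x - 1) sin(7*x) dx = (-1/7 + 4*pi/7) - (1/7) = -2/7 + 4*pi/7.
Hence b_7 = (2/pi)·(-2/7 + 4*pi/7) = 4*(-1 + 2*pi)/(7*pi).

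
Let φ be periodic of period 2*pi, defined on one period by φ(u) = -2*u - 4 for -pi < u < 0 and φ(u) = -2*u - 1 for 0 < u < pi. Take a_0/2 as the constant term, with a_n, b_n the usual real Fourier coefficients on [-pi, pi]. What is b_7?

b_7 = 1/pi ∫_{-pi}^{pi} φ(u) sin(7*u) du.
Split the integral at the breakpoints.
Integrating by parts (boundary term plus one more integral), an antiderivative of (-2*u - 4) sin(7*u) is 2*u*cos(7*u)/7 - 2*sin(7*u)/49 + 4*cos(7*u)/7; evaluating from -pi to 0: ∫_{-pi}^{0} (-2*u - 4) sin(7*u) du = (4/7) - (-4/7 + 2*pi/7) = 8/7 - 2*pi/7.
Integrating by parts (boundary term plus one more integral), an antiderivative of (-2*u - 1) sin(7*u) is 2*u*cos(7*u)/7 - 2*sin(7*u)/49 + cos(7*u)/7; evaluating from 0 to pi: ∫_{0}^{pi} (-2*u - 1) sin(7*u) du = (-2*pi/7 - 1/7) - (1/7) = -2*pi/7 - 2/7.
Summing the pieces and multiplying by (1/pi) gives b_7 = 2*(3 - 2*pi)/(7*pi).

2*(3 - 2*pi)/(7*pi)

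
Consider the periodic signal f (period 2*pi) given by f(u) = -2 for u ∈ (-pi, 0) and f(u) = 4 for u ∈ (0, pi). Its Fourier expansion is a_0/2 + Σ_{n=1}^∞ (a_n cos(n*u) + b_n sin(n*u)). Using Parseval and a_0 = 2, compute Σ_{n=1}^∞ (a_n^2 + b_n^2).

18

Parseval: a_0^2/2 + Σ_{n≥1} (a_n^2+b_n^2) = 1/pi ∫_{-pi}^{pi} f(u)^2 du = 20.
Subtract a_0^2/2 = 2: Σ (a_n^2+b_n^2) = 18.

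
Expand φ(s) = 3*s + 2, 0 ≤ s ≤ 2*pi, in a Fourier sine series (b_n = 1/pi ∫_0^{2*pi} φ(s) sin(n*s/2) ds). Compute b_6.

-2

b_6 = 1/pi ∫_0^{2*pi} (3*s + 2) sin(3*s) ds.
Integrating by parts (boundary term plus one more integral), an antiderivative of (3*s + 2) sin(3*s) is -s*cos(3*s) + sin(3*s)/3 - 2*cos(3*s)/3; evaluating from 0 to 2*pi: ∫_{0}^{2*pi} (3*s + 2) sin(3*s) ds = (-2*pi - 2/3) - (-2/3) = -2*pi.
Hence b_6 = (1/pi)·(-2*pi) = -2.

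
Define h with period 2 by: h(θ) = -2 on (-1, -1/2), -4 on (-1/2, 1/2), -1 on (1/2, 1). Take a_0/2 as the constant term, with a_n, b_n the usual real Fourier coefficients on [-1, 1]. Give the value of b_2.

-1/pi

b_2 = ∫_{-1}^{1} h(θ) sin(2*pi*θ) dθ.
Split the integral at the breakpoints.
Directly, an antiderivative of (-2) sin(2*pi*θ) is cos(2*pi*θ)/pi; evaluating from -1 to -1/2: ∫_{-1}^{-1/2} (-2) sin(2*pi*θ) dθ = (-1/pi) - (1/pi) = -2/pi.
Directly, an antiderivative of (-4) sin(2*pi*θ) is 2*cos(2*pi*θ)/pi; evaluating from -1/2 to 1/2: ∫_{-1/2}^{1/2} (-4) sin(2*pi*θ) dθ = (-2/pi) - (-2/pi) = 0.
Directly, an antiderivative of (-1) sin(2*pi*θ) is cos(2*pi*θ)/(2*pi); evaluating from 1/2 to 1: ∫_{1/2}^{1} (-1) sin(2*pi*θ) dθ = (1/(2*pi)) - (-1/(2*pi)) = 1/pi.
Summing the pieces gives b_2 = -1/pi.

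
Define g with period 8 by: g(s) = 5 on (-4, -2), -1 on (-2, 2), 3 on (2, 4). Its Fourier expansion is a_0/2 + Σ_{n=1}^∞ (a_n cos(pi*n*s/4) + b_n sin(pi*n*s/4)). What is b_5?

b_5 = 1/4 ∫_{-4}^{4} g(s) sin(5*pi*s/4) ds.
Split the integral at the breakpoints.
Directly, an antiderivative of (5) sin(5*pi*s/4) is -4*cos(5*pi*s/4)/pi; evaluating from -4 to -2: ∫_{-4}^{-2} (5) sin(5*pi*s/4) ds = (0) - (4/pi) = -4/pi.
Directly, an antiderivative of (-1) sin(5*pi*s/4) is 4*cos(5*pi*s/4)/(5*pi); evaluating from -2 to 2: ∫_{-2}^{2} (-1) sin(5*pi*s/4) ds = (0) - (0) = 0.
Directly, an antiderivative of (3) sin(5*pi*s/4) is -12*cos(5*pi*s/4)/(5*pi); evaluating from 2 to 4: ∫_{2}^{4} (3) sin(5*pi*s/4) ds = (12/(5*pi)) - (0) = 12/(5*pi).
Summing the pieces and multiplying by (1/4) gives b_5 = -2/(5*pi).

-2/(5*pi)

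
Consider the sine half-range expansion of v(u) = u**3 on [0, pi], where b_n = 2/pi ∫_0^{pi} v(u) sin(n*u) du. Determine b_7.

b_7 = 2/pi ∫_0^{pi} (u**3) sin(7*u) du.
Integrating by parts three times (tabular method), an antiderivative of (u**3) sin(7*u) is -u**3*cos(7*u)/7 + 3*u**2*sin(7*u)/49 + 6*u*cos(7*u)/343 - 6*sin(7*u)/2401; evaluating from 0 to pi: ∫_{0}^{pi} (u**3) sin(7*u) du = (pi*(-6 + 49*pi**2)/343) - (0) = pi*(-6 + 49*pi**2)/343.
Hence b_7 = (2/pi)·(pi*(-6 + 49*pi**2)/343) = -12/343 + 2*pi**2/7.

-12/343 + 2*pi**2/7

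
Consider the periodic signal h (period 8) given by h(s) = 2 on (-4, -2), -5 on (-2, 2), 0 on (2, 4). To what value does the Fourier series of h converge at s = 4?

1

At s = 4 the one-sided limits are h(4^-) = 0 and h(4^+) = 2.
By Dirichlet's theorem the series converges to their average, [(0) + (2)]/2 = 1.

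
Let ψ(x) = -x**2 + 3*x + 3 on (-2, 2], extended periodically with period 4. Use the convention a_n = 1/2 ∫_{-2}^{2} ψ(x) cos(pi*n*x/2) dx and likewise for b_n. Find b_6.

b_6 = 1/2 ∫_{-2}^{2} ψ(x) sin(3*pi*x) dx.
Integrating by parts twice (tabular method), an antiderivative of (-x**2 + 3*x + 3) sin(3*pi*x) is x**2*cos(3*pi*x)/(3*pi) - 2*x*sin(3*pi*x)/(9*pi**2) - x*cos(3*pi*x)/pi + sin(3*pi*x)/(3*pi**2) - cos(3*pi*x)/pi - 2*cos(3*pi*x)/(27*pi**3); evaluating from -2 to 2: ∫_{-2}^{2} (-x**2 + 3*x + 3) sin(3*pi*x) dx = ((-45*pi**2 - 2)/(27*pi**3)) - ((-2 + 63*pi**2)/(27*pi**3)) = -4/pi.
Hence b_6 = (1/2)·(-4/pi) = -2/pi.

-2/pi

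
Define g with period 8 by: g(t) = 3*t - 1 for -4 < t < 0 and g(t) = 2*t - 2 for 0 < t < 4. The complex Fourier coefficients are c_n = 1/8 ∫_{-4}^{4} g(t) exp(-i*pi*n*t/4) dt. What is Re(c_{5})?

Since g is real-valued, Re(c_{5}) = 1/8 ∫_{-4}^{4} g(t) cos(5*pi*t/4) dt = a_{5}/2.
Split the integral at the breakpoints.
Integrating by parts (boundary term plus one more integral), an antiderivative of (3*t - 1) cos(5*pi*t/4) is 12*t*sin(5*pi*t/4)/(5*pi) - 4*sin(5*pi*t/4)/(5*pi) + 48*cos(5*pi*t/4)/(25*pi**2); evaluating from -4 to 0: ∫_{-4}^{0} (3*t - 1) cos(5*pi*t/4) dt = (48/(25*pi**2)) - (-48/(25*pi**2)) = 96/(25*pi**2).
Integrating by parts (boundary term plus one more integral), an antiderivative of (2*t - 2) cos(5*pi*t/4) is 8*t*sin(5*pi*t/4)/(5*pi) - 8*sin(5*pi*t/4)/(5*pi) + 32*cos(5*pi*t/4)/(25*pi**2); evaluating from 0 to 4: ∫_{0}^{4} (2*t - 2) cos(5*pi*t/4) dt = (-32/(25*pi**2)) - (32/(25*pi**2)) = -64/(25*pi**2).
So ∫_{-4}^{4} g(t) cos(5*pi*t/4) dt = 32/(25*pi**2).
Hence Re(c_{5}) = (1/8)·(32/(25*pi**2)) = 4/(25*pi**2).

4/(25*pi**2)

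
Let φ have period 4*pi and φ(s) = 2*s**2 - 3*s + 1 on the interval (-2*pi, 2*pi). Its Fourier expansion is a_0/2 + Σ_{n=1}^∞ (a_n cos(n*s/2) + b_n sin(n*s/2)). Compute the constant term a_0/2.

1 + 8*pi**2/3

a_0 = (1/(2*pi)) ∫_{-2*pi}^{2*pi} φ(s) ds = (1/(2*pi)) · (4*pi + 32*pi**3/3) = 2 + 16*pi**2/3.
So the constant term a_0/2 = 1 + 8*pi**2/3.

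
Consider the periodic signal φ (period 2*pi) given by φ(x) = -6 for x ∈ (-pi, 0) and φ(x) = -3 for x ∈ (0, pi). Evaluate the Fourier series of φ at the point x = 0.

-9/2

At x = 0 the one-sided limits are φ(0^-) = -6 and φ(0^+) = -3.
By Dirichlet's theorem the series converges to their average, [(-6) + (-3)]/2 = -9/2.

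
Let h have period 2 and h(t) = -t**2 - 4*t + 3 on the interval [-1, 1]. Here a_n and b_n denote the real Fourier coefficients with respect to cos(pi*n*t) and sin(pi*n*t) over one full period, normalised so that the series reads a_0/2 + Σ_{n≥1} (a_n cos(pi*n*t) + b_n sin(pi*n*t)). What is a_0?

16/3

a_0 = ∫_{-1}^{1} h(t) dt = 16/3.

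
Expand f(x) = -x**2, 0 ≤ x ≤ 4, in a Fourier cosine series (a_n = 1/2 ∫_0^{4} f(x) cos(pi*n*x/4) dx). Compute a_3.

a_3 = 1/2 ∫_0^{4} (-x**2) cos(3*pi*x/4) dx.
Integrating by parts twice (tabular method), an antiderivative of (-x**2) cos(3*pi*x/4) is -4*x**2*sin(3*pi*x/4)/(3*pi) - 32*x*cos(3*pi*x/4)/(9*pi**2) + 128*sin(3*pi*x/4)/(27*pi**3); evaluating from 0 to 4: ∫_{0}^{4} (-x**2) cos(3*pi*x/4) dx = (128/(9*pi**2)) - (0) = 128/(9*pi**2).
Hence a_3 = (1/2)·(128/(9*pi**2)) = 64/(9*pi**2).

64/(9*pi**2)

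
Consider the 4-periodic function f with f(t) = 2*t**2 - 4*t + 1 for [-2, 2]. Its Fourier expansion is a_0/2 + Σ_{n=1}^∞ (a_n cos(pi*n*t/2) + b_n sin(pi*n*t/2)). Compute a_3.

-32/(9*pi**2)

a_3 = 1/2 ∫_{-2}^{2} f(t) cos(3*pi*t/2) dt.
Integrating by parts twice (tabular method), an antiderivative of (2*t**2 - 4*t + 1) cos(3*pi*t/2) is 4*t**2*sin(3*pi*t/2)/(3*pi) - 8*t*sin(3*pi*t/2)/(3*pi) + 16*t*cos(3*pi*t/2)/(9*pi**2) - 32*sin(3*pi*t/2)/(27*pi**3) + 2*sin(3*pi*t/2)/(3*pi) - 16*cos(3*pi*t/2)/(9*pi**2); evaluating from -2 to 2: ∫_{-2}^{2} (2*t**2 - 4*t + 1) cos(3*pi*t/2) dt = (-16/(9*pi**2)) - (16/(3*pi**2)) = -64/(9*pi**2).
Hence a_3 = (1/2)·(-64/(9*pi**2)) = -32/(9*pi**2).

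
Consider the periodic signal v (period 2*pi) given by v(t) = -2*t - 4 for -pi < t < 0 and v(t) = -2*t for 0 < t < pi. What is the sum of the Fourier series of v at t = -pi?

At t = -pi the one-sided limits are v(-pi^-) = -2*pi and v(-pi^+) = -4 + 2*pi.
By Dirichlet's theorem the series converges to their average, [(-2*pi) + (-4 + 2*pi)]/2 = -2.

-2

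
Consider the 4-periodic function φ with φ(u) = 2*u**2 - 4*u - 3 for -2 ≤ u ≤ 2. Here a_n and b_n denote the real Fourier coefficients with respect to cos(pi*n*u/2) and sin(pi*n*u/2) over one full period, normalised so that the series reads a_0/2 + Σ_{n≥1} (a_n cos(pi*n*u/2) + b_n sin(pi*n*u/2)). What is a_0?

-2/3

a_0 = 1/2 ∫_{-2}^{2} φ(u) du = 1/2 · (-4/3) = -2/3.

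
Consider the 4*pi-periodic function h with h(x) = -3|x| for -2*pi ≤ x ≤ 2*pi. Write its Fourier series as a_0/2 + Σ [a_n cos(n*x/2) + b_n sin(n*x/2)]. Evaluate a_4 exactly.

0

a_4 = (1/(2*pi)) ∫_{-2*pi}^{2*pi} h(x) cos(2*x) dx.
h is even and cos(2*x) is even, so the integrand is even and a_4 = 1/pi ∫_0^{2*pi} h(x) cos(2*x) dx.
Integrating by parts (boundary term plus one more integral), an antiderivative of (-3*x) cos(2*x) is -3*x*sin(2*x)/2 - 3*cos(2*x)/4; evaluating from 0 to 2*pi: ∫_{0}^{2*pi} (-3*x) cos(2*x) dx = (-3/4) - (-3/4) = 0.
Hence a_4 = (1/pi)·(0) = 0.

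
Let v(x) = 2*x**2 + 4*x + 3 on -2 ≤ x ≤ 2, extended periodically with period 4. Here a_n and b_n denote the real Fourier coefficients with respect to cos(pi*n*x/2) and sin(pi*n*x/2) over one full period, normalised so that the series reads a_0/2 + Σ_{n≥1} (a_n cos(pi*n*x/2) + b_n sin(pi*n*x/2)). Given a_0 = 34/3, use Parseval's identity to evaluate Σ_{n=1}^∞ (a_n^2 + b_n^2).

Parseval: a_0^2/2 + Σ_{n≥1} (a_n^2+b_n^2) = 1/2 ∫_{-2}^{2} v(x)^2 dx = 1774/15.
Subtract a_0^2/2 = 578/9: Σ (a_n^2+b_n^2) = 2432/45.

2432/45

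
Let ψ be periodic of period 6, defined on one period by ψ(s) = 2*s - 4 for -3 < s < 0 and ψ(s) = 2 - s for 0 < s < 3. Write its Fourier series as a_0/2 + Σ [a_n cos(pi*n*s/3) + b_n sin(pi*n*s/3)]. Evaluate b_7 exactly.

b_7 = 1/3 ∫_{-3}^{3} ψ(s) sin(7*pi*s/3) ds.
Split the integral at the breakpoints.
Integrating by parts (boundary term plus one more integral), an antiderivative of (2*s - 4) sin(7*pi*s/3) is -6*s*cos(7*pi*s/3)/(7*pi) + 18*sin(7*pi*s/3)/(49*pi**2) + 12*cos(7*pi*s/3)/(7*pi); evaluating from -3 to 0: ∫_{-3}^{0} (2*s - 4) sin(7*pi*s/3) ds = (12/(7*pi)) - (-30/(7*pi)) = 6/pi.
Integrating by parts (boundary term plus one more integral), an antiderivative of (2 - s) sin(7*pi*s/3) is 3*s*cos(7*pi*s/3)/(7*pi) - 9*sin(7*pi*s/3)/(49*pi**2) - 6*cos(7*pi*s/3)/(7*pi); evaluating from 0 to 3: ∫_{0}^{3} (2 - s) sin(7*pi*s/3) ds = (-3/(7*pi)) - (-6/(7*pi)) = 3/(7*pi).
Summing the pieces and multiplying by (1/3) gives b_7 = 15/(7*pi).

15/(7*pi)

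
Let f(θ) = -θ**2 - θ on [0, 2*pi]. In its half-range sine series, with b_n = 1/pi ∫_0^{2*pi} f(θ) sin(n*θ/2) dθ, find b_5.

4*(-50*pi**2 - 25*pi + 8)/(125*pi)

b_5 = 1/pi ∫_0^{2*pi} (-θ**2 - θ) sin(5*θ/2) dθ.
Integrating by parts twice (tabular method), an antiderivative of (-θ**2 - θ) sin(5*θ/2) is 2*θ**2*cos(5*θ/2)/5 - 8*θ*sin(5*θ/2)/25 + 2*θ*cos(5*θ/2)/5 - 4*sin(5*θ/2)/25 - 16*cos(5*θ/2)/125; evaluating from 0 to 2*pi: ∫_{0}^{2*pi} (-θ**2 - θ) sin(5*θ/2) dθ = (-8*pi**2/5 - 4*pi/5 + 16/125) - (-16/125) = -8*pi**2/5 - 4*pi/5 + 32/125.
Hence b_5 = (1/pi)·(-8*pi**2/5 - 4*pi/5 + 32/125) = 4*(-50*pi**2 - 25*pi + 8)/(125*pi).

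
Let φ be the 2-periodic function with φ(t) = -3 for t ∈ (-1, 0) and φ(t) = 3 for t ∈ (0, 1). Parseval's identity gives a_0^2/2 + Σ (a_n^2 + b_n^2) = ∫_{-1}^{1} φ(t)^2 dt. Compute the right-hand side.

∫_{-1}^{1} φ(t)^2 dt = 18.

18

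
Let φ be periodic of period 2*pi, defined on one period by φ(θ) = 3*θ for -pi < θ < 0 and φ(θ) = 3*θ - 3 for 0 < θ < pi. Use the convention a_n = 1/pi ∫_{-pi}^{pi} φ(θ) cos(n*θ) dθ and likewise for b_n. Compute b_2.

-3

b_2 = 1/pi ∫_{-pi}^{pi} φ(θ) sin(2*θ) dθ.
Split the integral at the breakpoints.
Integrating by parts (boundary term plus one more integral), an antiderivative of (3*θ) sin(2*θ) is -3*θ*cos(2*θ)/2 + 3*sin(2*θ)/4; evaluating from -pi to 0: ∫_{-pi}^{0} (3*θ) sin(2*θ) dθ = (0) - (3*pi/2) = -3*pi/2.
Integrating by parts (boundary term plus one more integral), an antiderivative of (3*θ - 3) sin(2*θ) is -3*θ*cos(2*θ)/2 + 3*sin(2*θ)/4 + 3*cos(2*θ)/2; evaluating from 0 to pi: ∫_{0}^{pi} (3*θ - 3) sin(2*θ) dθ = (3/2 - 3*pi/2) - (3/2) = -3*pi/2.
Summing the pieces and multiplying by (1/pi) gives b_2 = -3.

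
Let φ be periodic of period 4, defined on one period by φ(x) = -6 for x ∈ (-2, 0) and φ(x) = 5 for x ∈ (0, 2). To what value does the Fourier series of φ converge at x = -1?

φ is continuous at x = -1 with value -6, so the series converges to -6 there.

-6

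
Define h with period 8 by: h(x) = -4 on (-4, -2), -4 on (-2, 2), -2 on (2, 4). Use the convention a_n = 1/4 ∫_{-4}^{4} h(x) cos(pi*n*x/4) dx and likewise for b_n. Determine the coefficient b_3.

2/(3*pi)

b_3 = 1/4 ∫_{-4}^{4} h(x) sin(3*pi*x/4) dx.
Split the integral at the breakpoints.
Directly, an antiderivative of (-4) sin(3*pi*x/4) is 16*cos(3*pi*x/4)/(3*pi); evaluating from -4 to -2: ∫_{-4}^{-2} (-4) sin(3*pi*x/4) dx = (0) - (-16/(3*pi)) = 16/(3*pi).
Directly, an antiderivative of (-4) sin(3*pi*x/4) is 16*cos(3*pi*x/4)/(3*pi); evaluating from -2 to 2: ∫_{-2}^{2} (-4) sin(3*pi*x/4) dx = (0) - (0) = 0.
Directly, an antiderivative of (-2) sin(3*pi*x/4) is 8*cos(3*pi*x/4)/(3*pi); evaluating from 2 to 4: ∫_{2}^{4} (-2) sin(3*pi*x/4) dx = (-8/(3*pi)) - (0) = -8/(3*pi).
Summing the pieces and multiplying by (1/4) gives b_3 = 2/(3*pi).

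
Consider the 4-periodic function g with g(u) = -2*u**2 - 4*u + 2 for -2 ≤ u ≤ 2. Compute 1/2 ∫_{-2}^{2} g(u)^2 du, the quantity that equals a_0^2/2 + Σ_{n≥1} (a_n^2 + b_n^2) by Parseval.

1/2 ∫_{-2}^{2} g(u)^2 du = 1/2 · (1648/15) = 824/15.

824/15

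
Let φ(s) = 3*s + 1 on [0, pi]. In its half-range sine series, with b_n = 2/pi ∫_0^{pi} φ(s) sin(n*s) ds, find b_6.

b_6 = 2/pi ∫_0^{pi} (3*s + 1) sin(6*s) ds.
Integrating by parts (boundary term plus one more integral), an antiderivative of (3*s + 1) sin(6*s) is -s*cos(6*s)/2 + sin(6*s)/12 - cos(6*s)/6; evaluating from 0 to pi: ∫_{0}^{pi} (3*s + 1) sin(6*s) ds = (-pi/2 - 1/6) - (-1/6) = -pi/2.
Hence b_6 = (2/pi)·(-pi/2) = -1.

-1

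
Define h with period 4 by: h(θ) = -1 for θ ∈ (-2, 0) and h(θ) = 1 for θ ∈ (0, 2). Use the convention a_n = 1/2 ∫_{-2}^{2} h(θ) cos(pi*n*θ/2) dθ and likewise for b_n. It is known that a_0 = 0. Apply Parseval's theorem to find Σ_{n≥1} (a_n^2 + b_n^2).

2

Parseval: a_0^2/2 + Σ_{n≥1} (a_n^2+b_n^2) = 1/2 ∫_{-2}^{2} h(θ)^2 dθ = 2.
Subtract a_0^2/2 = 0: Σ (a_n^2+b_n^2) = 2.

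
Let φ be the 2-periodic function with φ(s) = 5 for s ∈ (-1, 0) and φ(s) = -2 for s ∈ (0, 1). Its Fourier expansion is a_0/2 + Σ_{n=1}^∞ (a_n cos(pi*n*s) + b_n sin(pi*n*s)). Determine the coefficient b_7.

b_7 = ∫_{-1}^{1} φ(s) sin(7*pi*s) ds.
Split the integral at the breakpoints.
Directly, an antiderivative of (5) sin(7*pi*s) is -5*cos(7*pi*s)/(7*pi); evaluating from -1 to 0: ∫_{-1}^{0} (5) sin(7*pi*s) ds = (-5/(7*pi)) - (5/(7*pi)) = -10/(7*pi).
Directly, an antiderivative of (-2) sin(7*pi*s) is 2*cos(7*pi*s)/(7*pi); evaluating from 0 to 1: ∫_{0}^{1} (-2) sin(7*pi*s) ds = (-2/(7*pi)) - (2/(7*pi)) = -4/(7*pi).
Summing the pieces gives b_7 = -2/pi.

-2/pi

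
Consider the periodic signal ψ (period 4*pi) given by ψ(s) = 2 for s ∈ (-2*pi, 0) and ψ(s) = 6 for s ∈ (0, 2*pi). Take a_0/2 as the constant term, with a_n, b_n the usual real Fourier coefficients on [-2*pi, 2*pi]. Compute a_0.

8

a_0 = (1/(2*pi)) ∫_{-2*pi}^{2*pi} ψ(s) ds = (1/(2*pi)) · (16*pi) = 8.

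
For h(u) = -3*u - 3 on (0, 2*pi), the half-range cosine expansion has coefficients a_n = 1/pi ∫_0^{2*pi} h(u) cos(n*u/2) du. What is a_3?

8/(3*pi)

a_3 = 1/pi ∫_0^{2*pi} (-3*u - 3) cos(3*u/2) du.
Integrating by parts (boundary term plus one more integral), an antiderivative of (-3*u - 3) cos(3*u/2) is -2*u*sin(3*u/2) - 2*sin(3*u/2) - 4*cos(3*u/2)/3; evaluating from 0 to 2*pi: ∫_{0}^{2*pi} (-3*u - 3) cos(3*u/2) du = (4/3) - (-4/3) = 8/3.
Hence a_3 = (1/pi)·(8/3) = 8/(3*pi).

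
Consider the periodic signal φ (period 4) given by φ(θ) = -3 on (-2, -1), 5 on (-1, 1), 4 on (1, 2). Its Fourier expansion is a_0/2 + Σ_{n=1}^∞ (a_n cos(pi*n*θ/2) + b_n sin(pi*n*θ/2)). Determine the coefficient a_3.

a_3 = 1/2 ∫_{-2}^{2} φ(θ) cos(3*pi*θ/2) dθ.
Split the integral at the breakpoints.
Directly, an antiderivative of (-3) cos(3*pi*θ/2) is -2*sin(3*pi*θ/2)/pi; evaluating from -2 to -1: ∫_{-2}^{-1} (-3) cos(3*pi*θ/2) dθ = (-2/pi) - (0) = -2/pi.
Directly, an antiderivative of (5) cos(3*pi*θ/2) is 10*sin(3*pi*θ/2)/(3*pi); evaluating from -1 to 1: ∫_{-1}^{1} (5) cos(3*pi*θ/2) dθ = (-10/(3*pi)) - (10/(3*pi)) = -20/(3*pi).
Directly, an antiderivative of (4) cos(3*pi*θ/2) is 8*sin(3*pi*θ/2)/(3*pi); evaluating from 1 to 2: ∫_{1}^{2} (4) cos(3*pi*θ/2) dθ = (0) - (-8/(3*pi)) = 8/(3*pi).
Summing the pieces and multiplying by (1/2) gives a_3 = -3/pi.

-3/pi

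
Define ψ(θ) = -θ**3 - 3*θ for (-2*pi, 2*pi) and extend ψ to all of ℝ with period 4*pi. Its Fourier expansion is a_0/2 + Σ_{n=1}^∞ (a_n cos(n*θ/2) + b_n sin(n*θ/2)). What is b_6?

b_6 = (1/(2*pi)) ∫_{-2*pi}^{2*pi} ψ(θ) sin(3*θ) dθ.
ψ is odd and sin(3*θ) is odd, so the integrand is even and b_6 = 1/pi ∫_0^{2*pi} ψ(θ) sin(3*θ) dθ.
Integrating by parts three times (tabular method), an antiderivative of (-θ**3 - 3*θ) sin(3*θ) is θ**3*cos(3*θ)/3 - θ**2*sin(3*θ)/3 + 7*θ*cos(3*θ)/9 - 7*sin(3*θ)/27; evaluating from 0 to 2*pi: ∫_{0}^{2*pi} (-θ**3 - 3*θ) sin(3*θ) dθ = (2*pi*(7 + 12*pi**2)/9) - (0) = 2*pi*(7 + 12*pi**2)/9.
Hence b_6 = (1/pi)·(2*pi*(7 + 12*pi**2)/9) = 14/9 + 8*pi**2/3.

14/9 + 8*pi**2/3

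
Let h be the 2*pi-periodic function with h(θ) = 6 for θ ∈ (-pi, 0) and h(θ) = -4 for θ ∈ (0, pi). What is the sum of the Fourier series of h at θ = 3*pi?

θ = 3*pi differs from θ = -pi by 2 full period(s), and the series is 2*pi-periodic.
At θ = -pi the one-sided limits are h(-pi^-) = -4 and h(-pi^+) = 6.
By Dirichlet's theorem the series converges to their average, [(-4) + (6)]/2 = 1.

1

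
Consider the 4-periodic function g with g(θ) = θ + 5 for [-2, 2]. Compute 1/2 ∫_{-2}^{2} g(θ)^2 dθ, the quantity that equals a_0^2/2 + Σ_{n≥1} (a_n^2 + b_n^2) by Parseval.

158/3

1/2 ∫_{-2}^{2} g(θ)^2 dθ = 1/2 · (316/3) = 158/3.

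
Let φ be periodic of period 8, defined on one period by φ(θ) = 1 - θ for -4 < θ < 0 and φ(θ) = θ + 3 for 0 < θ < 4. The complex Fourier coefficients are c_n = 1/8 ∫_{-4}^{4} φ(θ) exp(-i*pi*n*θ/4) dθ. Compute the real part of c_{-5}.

Since φ is real-valued, Re(c_{-5}) = 1/8 ∫_{-4}^{4} φ(θ) cos(-5*pi*θ/4) dθ = a_{5}/2.
Split the integral at the breakpoints.
Integrating by parts (boundary term plus one more integral), an antiderivative of (1 - θ) cos(-5*pi*θ/4) is -4*θ*sin(5*pi*θ/4)/(5*pi) + 4*sin(5*pi*θ/4)/(5*pi) - 16*cos(5*pi*θ/4)/(25*pi**2); evaluating from -4 to 0: ∫_{-4}^{0} (1 - θ) cos(-5*pi*θ/4) dθ = (-16/(25*pi**2)) - (16/(25*pi**2)) = -32/(25*pi**2).
Integrating by parts (boundary term plus one more integral), an antiderivative of (θ + 3) cos(-5*pi*θ/4) is 4*θ*sin(5*pi*θ/4)/(5*pi) + 12*sin(5*pi*θ/4)/(5*pi) + 16*cos(5*pi*θ/4)/(25*pi**2); evaluating from 0 to 4: ∫_{0}^{4} (θ + 3) cos(-5*pi*θ/4) dθ = (-16/(25*pi**2)) - (16/(25*pi**2)) = -32/(25*pi**2).
So ∫_{-4}^{4} φ(θ) cos(-5*pi*θ/4) dθ = -64/(25*pi**2).
Hence Re(c_{-5}) = (1/8)·(-64/(25*pi**2)) = -8/(25*pi**2).

-8/(25*pi**2)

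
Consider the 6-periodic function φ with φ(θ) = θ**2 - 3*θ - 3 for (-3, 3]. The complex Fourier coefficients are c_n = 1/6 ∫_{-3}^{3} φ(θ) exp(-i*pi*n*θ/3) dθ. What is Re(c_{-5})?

Since φ is real-valued, Re(c_{-5}) = 1/6 ∫_{-3}^{3} φ(θ) cos(-5*pi*θ/3) dθ = a_{5}/2.
Integrating by parts twice (tabular method), an antiderivative of (θ**2 - 3*θ - 3) cos(-5*pi*θ/3) is 3*θ**2*sin(5*pi*θ/3)/(5*pi) - 9*θ*sin(5*pi*θ/3)/(5*pi) + 18*θ*cos(5*pi*θ/3)/(25*pi**2) - 9*sin(5*pi*θ/3)/(5*pi) - 54*sin(5*pi*θ/3)/(125*pi**3) - 27*cos(5*pi*θ/3)/(25*pi**2); evaluating from -3 to 3: ∫_{-3}^{3} (θ**2 - 3*θ - 3) cos(-5*pi*θ/3) dθ = (-27/(25*pi**2)) - (81/(25*pi**2)) = -108/(25*pi**2).
Hence Re(c_{-5}) = (1/6)·(-108/(25*pi**2)) = -18/(25*pi**2).

-18/(25*pi**2)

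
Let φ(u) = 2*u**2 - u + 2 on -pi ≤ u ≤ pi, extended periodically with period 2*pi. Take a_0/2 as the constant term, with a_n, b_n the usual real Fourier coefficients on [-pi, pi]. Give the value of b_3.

b_3 = 1/pi ∫_{-pi}^{pi} φ(u) sin(3*u) du.
Integrating by parts twice (tabular method), an antiderivative of (2*u**2 - u + 2) sin(3*u) is -2*u**2*cos(3*u)/3 + 4*u*sin(3*u)/9 + u*cos(3*u)/3 - sin(3*u)/9 - 14*cos(3*u)/27; evaluating from -pi to pi: ∫_{-pi}^{pi} (2*u**2 - u + 2) sin(3*u) du = (-pi/3 + 14/27 + 2*pi**2/3) - (14/27 + pi/3 + 2*pi**2/3) = -2*pi/3.
Hence b_3 = (1/pi)·(-2*pi/3) = -2/3.

-2/3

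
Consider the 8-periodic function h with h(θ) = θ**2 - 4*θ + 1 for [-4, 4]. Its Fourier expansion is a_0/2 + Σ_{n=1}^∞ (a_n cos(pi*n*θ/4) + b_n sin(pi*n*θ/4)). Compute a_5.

-64/(25*pi**2)

a_5 = 1/4 ∫_{-4}^{4} h(θ) cos(5*pi*θ/4) dθ.
Integrating by parts twice (tabular method), an antiderivative of (θ**2 - 4*θ + 1) cos(5*pi*θ/4) is 4*θ**2*sin(5*pi*θ/4)/(5*pi) - 16*θ*sin(5*pi*θ/4)/(5*pi) + 32*θ*cos(5*pi*θ/4)/(25*pi**2) - 128*sin(5*pi*θ/4)/(125*pi**3) + 4*sin(5*pi*θ/4)/(5*pi) - 64*cos(5*pi*θ/4)/(25*pi**2); evaluating from -4 to 4: ∫_{-4}^{4} (θ**2 - 4*θ + 1) cos(5*pi*θ/4) dθ = (-64/(25*pi**2)) - (192/(25*pi**2)) = -256/(25*pi**2).
Hence a_5 = (1/4)·(-256/(25*pi**2)) = -64/(25*pi**2).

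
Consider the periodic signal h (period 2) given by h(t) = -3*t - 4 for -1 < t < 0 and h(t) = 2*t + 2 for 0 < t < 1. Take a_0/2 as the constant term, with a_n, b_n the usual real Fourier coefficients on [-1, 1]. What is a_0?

1/2

a_0 = ∫_{-1}^{1} h(t) dt = 1/2.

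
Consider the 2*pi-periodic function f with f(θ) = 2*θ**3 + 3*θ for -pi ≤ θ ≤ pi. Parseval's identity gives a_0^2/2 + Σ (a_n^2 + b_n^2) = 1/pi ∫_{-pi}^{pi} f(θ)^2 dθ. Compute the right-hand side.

2*pi**2*(105 + 84*pi**2 + 20*pi**4)/35

1/pi ∫_{-pi}^{pi} f(θ)^2 dθ = 1/pi · (2*pi**3*(105 + 84*pi**2 + 20*pi**4)/35) = 2*pi**2*(105 + 84*pi**2 + 20*pi**4)/35.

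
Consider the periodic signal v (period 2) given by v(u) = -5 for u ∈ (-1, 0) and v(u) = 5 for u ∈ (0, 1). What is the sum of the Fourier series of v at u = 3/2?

u = 3/2 differs from u = -1/2 by 1 full period(s), and the series is 2-periodic.
v is continuous at u = -1/2 with value -5, so the series converges to -5 there.

-5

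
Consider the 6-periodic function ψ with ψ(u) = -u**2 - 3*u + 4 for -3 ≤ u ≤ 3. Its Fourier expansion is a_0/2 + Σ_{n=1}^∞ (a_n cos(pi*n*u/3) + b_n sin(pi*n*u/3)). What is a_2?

-9/pi**2

a_2 = 1/3 ∫_{-3}^{3} ψ(u) cos(2*pi*u/3) du.
Integrating by parts twice (tabular method), an antiderivative of (-u**2 - 3*u + 4) cos(2*pi*u/3) is -3*u**2*sin(2*pi*u/3)/(2*pi) - 9*u*sin(2*pi*u/3)/(2*pi) - 9*u*cos(2*pi*u/3)/(2*pi**2) + 27*sin(2*pi*u/3)/(4*pi**3) + 6*sin(2*pi*u/3)/pi - 27*cos(2*pi*u/3)/(4*pi**2); evaluating from -3 to 3: ∫_{-3}^{3} (-u**2 - 3*u + 4) cos(2*pi*u/3) du = (-81/(4*pi**2)) - (27/(4*pi**2)) = -27/pi**2.
Hence a_2 = (1/3)·(-27/pi**2) = -9/pi**2.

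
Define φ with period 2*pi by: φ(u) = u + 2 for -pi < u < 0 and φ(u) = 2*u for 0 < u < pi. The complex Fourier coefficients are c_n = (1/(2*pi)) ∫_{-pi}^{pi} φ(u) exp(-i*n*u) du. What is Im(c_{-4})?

-3/8

Since φ is real-valued, Im(c_{-4}) = -(1/(2*pi)) ∫_{-pi}^{pi} φ(u) sin(-4*u) du = b_{4}/2.
Split the integral at the breakpoints.
Integrating by parts (boundary term plus one more integral), an antiderivative of (u + 2) sin(-4*u) is u*cos(4*u)/4 - sin(4*u)/16 + cos(4*u)/2; evaluating from -pi to 0: ∫_{-pi}^{0} (u + 2) sin(-4*u) du = (1/2) - (1/2 - pi/4) = pi/4.
Integrating by parts (boundary term plus one more integral), an antiderivative of (2*u) sin(-4*u) is u*cos(4*u)/2 - sin(4*u)/8; evaluating from 0 to pi: ∫_{0}^{pi} (2*u) sin(-4*u) du = (pi/2) - (0) = pi/2.
So ∫_{-pi}^{pi} φ(u) sin(-4*u) du = 3*pi/4.
Hence Im(c_{-4}) = (-1/(2*pi))·(3*pi/4) = -3/8.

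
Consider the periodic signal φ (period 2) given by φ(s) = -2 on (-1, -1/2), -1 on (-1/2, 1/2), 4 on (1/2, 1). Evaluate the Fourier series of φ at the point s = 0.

-1

φ is continuous at s = 0 with value -1, so the series converges to -1 there.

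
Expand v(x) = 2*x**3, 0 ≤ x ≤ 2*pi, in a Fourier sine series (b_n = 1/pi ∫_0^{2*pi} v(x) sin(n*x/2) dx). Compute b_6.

8/9 - 16*pi**2/3

b_6 = 1/pi ∫_0^{2*pi} (2*x**3) sin(3*x) dx.
Integrating by parts three times (tabular method), an antiderivative of (2*x**3) sin(3*x) is -2*x**3*cos(3*x)/3 + 2*x**2*sin(3*x)/3 + 4*x*cos(3*x)/9 - 4*sin(3*x)/27; evaluating from 0 to 2*pi: ∫_{0}^{2*pi} (2*x**3) sin(3*x) dx = (8*pi*(1 - 6*pi**2)/9) - (0) = 8*pi*(1 - 6*pi**2)/9.
Hence b_6 = (1/pi)·(8*pi*(1 - 6*pi**2)/9) = 8/9 - 16*pi**2/3.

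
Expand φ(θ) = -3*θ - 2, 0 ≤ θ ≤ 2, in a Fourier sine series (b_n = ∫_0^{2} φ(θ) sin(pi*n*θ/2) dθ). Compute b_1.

b_1 = ∫_0^{2} (-3*θ - 2) sin(pi*θ/2) dθ.
Integrating by parts (boundary term plus one more integral), an antiderivative of (-3*θ - 2) sin(pi*θ/2) is 6*θ*cos(pi*θ/2)/pi - 12*sin(pi*θ/2)/pi**2 + 4*cos(pi*θ/2)/pi; evaluating from 0 to 2: ∫_{0}^{2} (-3*θ - 2) sin(pi*θ/2) dθ = (-16/pi) - (4/pi) = -20/pi.
Hence b_1 = -20/pi.

-20/pi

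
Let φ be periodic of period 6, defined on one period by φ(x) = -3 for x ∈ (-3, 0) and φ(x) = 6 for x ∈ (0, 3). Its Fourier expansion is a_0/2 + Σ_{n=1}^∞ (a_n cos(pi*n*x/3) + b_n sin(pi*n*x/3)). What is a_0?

a_0 = 1/3 ∫_{-3}^{3} φ(x) dx = 1/3 · (9) = 3.

3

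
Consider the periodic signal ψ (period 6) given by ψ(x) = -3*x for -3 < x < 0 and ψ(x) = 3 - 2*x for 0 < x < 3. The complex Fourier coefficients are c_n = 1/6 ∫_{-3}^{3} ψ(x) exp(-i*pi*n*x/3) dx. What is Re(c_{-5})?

-3/(25*pi**2)

Since ψ is real-valued, Re(c_{-5}) = 1/6 ∫_{-3}^{3} ψ(x) cos(-5*pi*x/3) dx = a_{5}/2.
Split the integral at the breakpoints.
Integrating by parts (boundary term plus one more integral), an antiderivative of (-3*x) cos(-5*pi*x/3) is -9*x*sin(5*pi*x/3)/(5*pi) - 27*cos(5*pi*x/3)/(25*pi**2); evaluating from -3 to 0: ∫_{-3}^{0} (-3*x) cos(-5*pi*x/3) dx = (-27/(25*pi**2)) - (27/(25*pi**2)) = -54/(25*pi**2).
Integrating by parts (boundary term plus one more integral), an antiderivative of (3 - 2*x) cos(-5*pi*x/3) is -6*x*sin(5*pi*x/3)/(5*pi) + 9*sin(5*pi*x/3)/(5*pi) - 18*cos(5*pi*x/3)/(25*pi**2); evaluating from 0 to 3: ∫_{0}^{3} (3 - 2*x) cos(-5*pi*x/3) dx = (18/(25*pi**2)) - (-18/(25*pi**2)) = 36/(25*pi**2).
So ∫_{-3}^{3} ψ(x) cos(-5*pi*x/3) dx = -18/(25*pi**2).
Hence Re(c_{-5}) = (1/6)·(-18/(25*pi**2)) = -3/(25*pi**2).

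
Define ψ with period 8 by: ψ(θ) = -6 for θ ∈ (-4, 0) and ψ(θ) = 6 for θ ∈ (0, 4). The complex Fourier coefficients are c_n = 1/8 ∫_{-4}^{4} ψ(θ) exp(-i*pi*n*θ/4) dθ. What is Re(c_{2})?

0

Since ψ is real-valued, Re(c_{2}) = 1/8 ∫_{-4}^{4} ψ(θ) cos(pi*θ/2) dθ = a_{2}/2.
(ψ is odd, so the integrand is odd over a symmetric interval and the integral vanishes.)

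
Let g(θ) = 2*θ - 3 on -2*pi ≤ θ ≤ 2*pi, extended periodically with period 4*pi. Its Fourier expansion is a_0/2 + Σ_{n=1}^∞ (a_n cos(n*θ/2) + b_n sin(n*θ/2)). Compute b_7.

b_7 = (1/(2*pi)) ∫_{-2*pi}^{2*pi} g(θ) sin(7*θ/2) dθ.
Integrating by parts (boundary term plus one more integral), an antiderivative of (2*θ - 3) sin(7*θ/2) is -4*θ*cos(7*θ/2)/7 + 8*sin(7*θ/2)/49 + 6*cos(7*θ/2)/7; evaluating from -2*pi to 2*pi: ∫_{-2*pi}^{2*pi} (2*θ - 3) sin(7*θ/2) dθ = (-6/7 + 8*pi/7) - (-8*pi/7 - 6/7) = 16*pi/7.
Hence b_7 = (1/(2*pi))·(16*pi/7) = 8/7.

8/7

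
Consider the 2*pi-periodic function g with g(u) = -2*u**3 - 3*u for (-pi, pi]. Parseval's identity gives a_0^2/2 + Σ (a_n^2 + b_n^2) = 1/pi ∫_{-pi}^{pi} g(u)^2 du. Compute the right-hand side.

1/pi ∫_{-pi}^{pi} g(u)^2 du = 1/pi · (2*pi**3*(105 + 84*pi**2 + 20*pi**4)/35) = 2*pi**2*(105 + 84*pi**2 + 20*pi**4)/35.

2*pi**2*(105 + 84*pi**2 + 20*pi**4)/35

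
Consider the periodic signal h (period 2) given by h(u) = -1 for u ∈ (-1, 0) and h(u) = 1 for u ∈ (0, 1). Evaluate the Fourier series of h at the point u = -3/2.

u = -3/2 differs from u = 1/2 by -1 full period(s), and the series is 2-periodic.
h is continuous at u = 1/2 with value 1, so the series converges to 1 there.

1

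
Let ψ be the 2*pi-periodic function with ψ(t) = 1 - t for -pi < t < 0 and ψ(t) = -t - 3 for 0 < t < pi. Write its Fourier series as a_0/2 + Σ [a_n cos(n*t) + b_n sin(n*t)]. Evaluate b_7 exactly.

2*(-4 - pi)/(7*pi)

b_7 = 1/pi ∫_{-pi}^{pi} ψ(t) sin(7*t) dt.
Split the integral at the breakpoints.
Integrating by parts (boundary term plus one more integral), an antiderivative of (1 - t) sin(7*t) is t*cos(7*t)/7 - sin(7*t)/49 - cos(7*t)/7; evaluating from -pi to 0: ∫_{-pi}^{0} (1 - t) sin(7*t) dt = (-1/7) - (1/7 + pi/7) = -pi/7 - 2/7.
Integrating by parts (boundary term plus one more integral), an antiderivative of (-t - 3) sin(7*t) is t*cos(7*t)/7 - sin(7*t)/49 + 3*cos(7*t)/7; evaluating from 0 to pi: ∫_{0}^{pi} (-t - 3) sin(7*t) dt = (-pi/7 - 3/7) - (3/7) = -6/7 - pi/7.
Summing the pieces and multiplying by (1/pi) gives b_7 = 2*(-4 - pi)/(7*pi).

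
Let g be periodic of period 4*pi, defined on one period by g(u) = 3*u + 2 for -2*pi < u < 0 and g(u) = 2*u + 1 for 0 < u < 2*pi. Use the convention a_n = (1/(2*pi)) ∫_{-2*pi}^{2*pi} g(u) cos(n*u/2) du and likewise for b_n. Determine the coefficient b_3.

b_3 = (1/(2*pi)) ∫_{-2*pi}^{2*pi} g(u) sin(3*u/2) du.
Split the integral at the breakpoints.
Integrating by parts (boundary term plus one more integral), an antiderivative of (3*u + 2) sin(3*u/2) is -2*u*cos(3*u/2) + 4*sin(3*u/2)/3 - 4*cos(3*u/2)/3; evaluating from -2*pi to 0: ∫_{-2*pi}^{0} (3*u + 2) sin(3*u/2) du = (-4/3) - (4/3 - 4*pi) = -8/3 + 4*pi.
Integrating by parts (boundary term plus one more integral), an antiderivative of (2*u + 1) sin(3*u/2) is -4*u*cos(3*u/2)/3 + 8*sin(3*u/2)/9 - 2*cos(3*u/2)/3; evaluating from 0 to 2*pi: ∫_{0}^{2*pi} (2*u + 1) sin(3*u/2) du = (2/3 + 8*pi/3) - (-2/3) = 4/3 + 8*pi/3.
Summing the pieces and multiplying by (1/(2*pi)) gives b_3 = 2*(-1 + 5*pi)/(3*pi).

2*(-1 + 5*pi)/(3*pi)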